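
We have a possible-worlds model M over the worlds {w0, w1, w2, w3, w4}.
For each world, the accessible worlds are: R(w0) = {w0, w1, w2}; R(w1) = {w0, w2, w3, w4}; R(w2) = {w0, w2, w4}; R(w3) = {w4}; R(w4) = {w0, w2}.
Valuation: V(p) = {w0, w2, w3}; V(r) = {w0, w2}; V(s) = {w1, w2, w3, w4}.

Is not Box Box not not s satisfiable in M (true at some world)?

Yes

Recall that Box ψ holds at a world iff ψ holds at every accessible world, and Dia ψ holds iff ψ holds at some accessible world.
Let φ = not Box Box not not s. Evaluate φ at each world:
  w0 (successors {w0, w1, w2}): φ is true.
  w1 (successors {w0, w2, w3, w4}): φ is true.
  w2 (successors {w0, w2, w4}): φ is true.
  w3 (successors {w4}): φ is true.
  w4 (successors {w0, w2}): φ is true.
Detail at w0 (witness):
  At w0: Box Box not not s is false, so not Box Box not not s is true.
    At w0: Box Box not not s requires Box not not s at every successor {w0, w1, w2}.
      Box not not s fails at w0, so Box Box not not s is false at w0.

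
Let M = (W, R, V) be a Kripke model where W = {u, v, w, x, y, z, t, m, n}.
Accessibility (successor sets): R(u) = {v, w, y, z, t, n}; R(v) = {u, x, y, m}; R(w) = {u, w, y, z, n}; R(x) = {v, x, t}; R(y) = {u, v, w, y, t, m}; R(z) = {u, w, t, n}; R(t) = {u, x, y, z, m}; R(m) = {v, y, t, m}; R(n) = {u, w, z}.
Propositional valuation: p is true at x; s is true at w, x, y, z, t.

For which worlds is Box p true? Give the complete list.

none

Recall that Box ψ holds at a world iff ψ holds at every accessible world, and Dia ψ holds iff ψ holds at some accessible world.
Let φ = Box p. Evaluate φ at each world:
  u (successors {v, w, y, z, t, n}): φ is false.
  v (successors {u, x, y, m}): φ is false.
  w (successors {u, w, y, z, n}): φ is false.
  x (successors {v, x, t}): φ is false.
  y (successors {u, v, w, y, t, m}): φ is false.
  z (successors {u, w, t, n}): φ is false.
  t (successors {u, x, y, z, m}): φ is false.
  m (successors {v, y, t, m}): φ is false.
  n (successors {u, w, z}): φ is false.
For instance, at m:
  At m: Box p requires p at every successor {v, y, t, m}.
    p fails at v, so Box p is false at m.
Satisfying worlds: none.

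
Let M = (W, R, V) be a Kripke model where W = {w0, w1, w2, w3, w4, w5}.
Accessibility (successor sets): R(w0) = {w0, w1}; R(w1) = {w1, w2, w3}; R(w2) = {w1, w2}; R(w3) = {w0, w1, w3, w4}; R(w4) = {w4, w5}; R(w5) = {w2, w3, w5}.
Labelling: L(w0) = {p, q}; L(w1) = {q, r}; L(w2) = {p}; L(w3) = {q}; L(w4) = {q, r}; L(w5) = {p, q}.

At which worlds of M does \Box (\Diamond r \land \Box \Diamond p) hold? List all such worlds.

Let φ = \Box (\Diamond r \land \Box \Diamond p). Evaluate φ at each world:
  w0 (successors {w0, w1}): φ is true.
  w1 (successors {w1, w2, w3}): φ is true.
  w2 (successors {w1, w2}): φ is true.
  w3 (successors {w0, w1, w3, w4}): φ is true.
  w4 (successors {w4, w5}): φ is false.
  w5 (successors {w2, w3, w5}): φ is false.
For instance, at w4:
  At w4: \Box (\Diamond r \land \Box \Diamond p) requires \Diamond r \land \Box \Diamond p at every successor {w4, w5}.
    \Diamond r \land \Box \Diamond p fails at w5, so \Box (\Diamond r \land \Box \Diamond p) is false at w4.
      At w5: \Diamond r is false, \Box \Diamond p is true, so \Diamond r \land \Box \Diamond p is false.
Satisfying worlds: {w0, w1, w2, w3}

w0, w1, w2, w3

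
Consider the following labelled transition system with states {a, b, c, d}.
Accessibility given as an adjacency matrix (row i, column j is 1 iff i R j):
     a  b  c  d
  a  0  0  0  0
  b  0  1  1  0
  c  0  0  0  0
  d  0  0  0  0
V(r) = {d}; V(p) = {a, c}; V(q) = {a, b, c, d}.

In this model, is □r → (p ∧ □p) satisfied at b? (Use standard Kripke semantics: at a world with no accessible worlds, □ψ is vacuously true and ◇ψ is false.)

At b: □r is false, p ∧ □p is false, so □r → (p ∧ □p) is true.
  At b: □r requires r at every successor {b, c}.
    r fails at b, so □r is false at b.
  At b: p is false, □p is false, so p ∧ □p is false.
    At b: □p requires p at every successor {b, c}.
      p fails at b, so □p is false at b.

Yes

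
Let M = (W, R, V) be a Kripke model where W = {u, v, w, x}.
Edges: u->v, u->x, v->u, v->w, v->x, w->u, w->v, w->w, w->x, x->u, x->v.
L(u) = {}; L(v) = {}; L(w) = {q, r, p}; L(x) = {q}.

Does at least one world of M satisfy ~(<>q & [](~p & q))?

Yes

Recall that []ψ holds at a world iff ψ holds at every accessible world, and <>ψ holds iff ψ holds at some accessible world.
Let φ = ~(<>q & [](~p & q)). Evaluate φ at each world:
  u (successors {v, x}): φ is true.
  v (successors {u, w, x}): φ is true.
  w (successors {u, v, w, x}): φ is true.
  x (successors {u, v}): φ is true.
Detail at u (witness):
  At u: <>q & [](~p & q) is false, so ~(<>q & [](~p & q)) is true.
    At u: <>q is true, [](~p & q) is false, so <>q & [](~p & q) is false.
      At u: <>q requires q at some successor in {v, x}.
        q holds at x, so <>q is true at u.
      At u: [](~p & q) requires ~p & q at every successor {v, x}.
        ~p & q fails at v, so [](~p & q) is false at u.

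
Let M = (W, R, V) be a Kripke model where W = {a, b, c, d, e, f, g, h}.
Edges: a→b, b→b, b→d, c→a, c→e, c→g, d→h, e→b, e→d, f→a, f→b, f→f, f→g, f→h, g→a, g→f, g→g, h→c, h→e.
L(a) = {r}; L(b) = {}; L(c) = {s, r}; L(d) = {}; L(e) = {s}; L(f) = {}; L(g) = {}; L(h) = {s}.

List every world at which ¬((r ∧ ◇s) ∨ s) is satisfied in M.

a, b, d, f, g

Let φ = ¬((r ∧ ◇s) ∨ s). Evaluate φ at each world:
  a (successors {b}): φ is true.
  b (successors {b, d}): φ is true.
  c (successors {a, e, g}): φ is false.
  d (successors {h}): φ is true.
  e (successors {b, d}): φ is false.
  f (successors {a, b, f, g, h}): φ is true.
  g (successors {a, f, g}): φ is true.
  h (successors {c, e}): φ is false.
For instance, at h:
  At h: (r ∧ ◇s) ∨ s is true, so ¬((r ∧ ◇s) ∨ s) is false.
    At h: r ∧ ◇s is false, s is true, so (r ∧ ◇s) ∨ s is true.
      At h: r is false, ◇s is true, so r ∧ ◇s is false.
Satisfying worlds: {a, b, d, f, g}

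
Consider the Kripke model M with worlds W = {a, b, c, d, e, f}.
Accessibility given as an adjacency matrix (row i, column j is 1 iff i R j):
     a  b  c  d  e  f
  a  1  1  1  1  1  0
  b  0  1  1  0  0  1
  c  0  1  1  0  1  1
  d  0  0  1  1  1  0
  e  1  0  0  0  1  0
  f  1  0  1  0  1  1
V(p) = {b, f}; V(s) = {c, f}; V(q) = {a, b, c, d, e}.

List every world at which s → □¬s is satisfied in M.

Let φ = s → □¬s. Evaluate φ at each world:
  a (successors {a, b, c, d, e}): φ is true.
  b (successors {b, c, f}): φ is true.
  c (successors {b, c, e, f}): φ is false.
  d (successors {c, d, e}): φ is true.
  e (successors {a, e}): φ is true.
  f (successors {a, c, e, f}): φ is false.
For instance, at e:
  At e: s is false, □¬s is true, so s → □¬s is true.
    At e: □¬s requires ¬s at every successor {a, e}.
      At a: ¬s is true.
      At e: ¬s is true.
    So □¬s is true at e.
Satisfying worlds: {a, b, d, e}

a, b, d, e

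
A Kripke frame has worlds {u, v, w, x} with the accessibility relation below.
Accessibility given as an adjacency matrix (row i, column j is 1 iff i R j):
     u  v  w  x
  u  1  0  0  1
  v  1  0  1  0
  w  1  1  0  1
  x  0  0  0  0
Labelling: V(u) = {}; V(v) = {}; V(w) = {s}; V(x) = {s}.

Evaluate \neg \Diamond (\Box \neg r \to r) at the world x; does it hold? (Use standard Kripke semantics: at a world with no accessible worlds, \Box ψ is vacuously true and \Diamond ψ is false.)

Recall that \Box ψ holds at a world iff ψ holds at every accessible world, and \Diamond ψ holds iff ψ holds at some accessible world.
At x: \Diamond (\Box \neg r \to r) is false, so \neg \Diamond (\Box \neg r \to r) is true.
  At x: no accessible worlds, so \Diamond (\Box \neg r \to r) is false.

Yes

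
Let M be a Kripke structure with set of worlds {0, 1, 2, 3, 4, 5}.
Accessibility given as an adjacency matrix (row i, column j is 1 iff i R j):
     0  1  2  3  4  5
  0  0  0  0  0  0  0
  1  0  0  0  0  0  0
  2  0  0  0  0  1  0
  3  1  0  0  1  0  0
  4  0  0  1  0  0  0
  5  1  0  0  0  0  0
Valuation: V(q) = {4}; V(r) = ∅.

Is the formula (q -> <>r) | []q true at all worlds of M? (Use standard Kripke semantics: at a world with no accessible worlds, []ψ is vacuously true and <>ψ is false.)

Let φ = (q -> <>r) | []q. Evaluate φ at each world:
  0 (successors ∅): φ is true.
  1 (successors ∅): φ is true.
  2 (successors {4}): φ is true.
  3 (successors {0, 3}): φ is true.
  4 (successors {2}): φ is false.
  5 (successors {0}): φ is true.
Detail at 4 (counterexample):
  At 4: q -> <>r is false, []q is false, so (q -> <>r) | []q is false.
    At 4: q is true, <>r is false, so q -> <>r is false.
      At 4: <>r requires r at some successor in {2}.
        At 2: r is false.
      So <>r is false at 4.
    At 4: []q requires q at every successor {2}.
      q fails at 2, so []q is false at 4.

No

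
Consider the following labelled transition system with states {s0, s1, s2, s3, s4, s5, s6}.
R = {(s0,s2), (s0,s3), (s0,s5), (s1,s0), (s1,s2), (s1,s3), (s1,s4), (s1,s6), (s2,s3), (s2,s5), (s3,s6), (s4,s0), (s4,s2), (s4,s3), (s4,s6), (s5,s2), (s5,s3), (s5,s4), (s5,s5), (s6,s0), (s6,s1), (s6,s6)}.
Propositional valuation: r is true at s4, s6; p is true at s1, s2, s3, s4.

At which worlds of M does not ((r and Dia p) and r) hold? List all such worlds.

s0, s1, s2, s3, s5

Let φ = not ((r and Dia p) and r). Evaluate φ at each world:
  s0 (successors {s2, s3, s5}): φ is true.
  s1 (successors {s0, s2, s3, s4, s6}): φ is true.
  s2 (successors {s3, s5}): φ is true.
  s3 (successors {s6}): φ is true.
  s4 (successors {s0, s2, s3, s6}): φ is false.
  s5 (successors {s2, s3, s4, s5}): φ is true.
  s6 (successors {s0, s1, s6}): φ is false.
For instance, at s1:
  At s1: (r and Dia p) and r is false, so not ((r and Dia p) and r) is true.
    At s1: r and Dia p is false, r is false, so (r and Dia p) and r is false.
      At s1: r is false, Dia p is true, so r and Dia p is false.
Satisfying worlds: {s0, s1, s2, s3, s5}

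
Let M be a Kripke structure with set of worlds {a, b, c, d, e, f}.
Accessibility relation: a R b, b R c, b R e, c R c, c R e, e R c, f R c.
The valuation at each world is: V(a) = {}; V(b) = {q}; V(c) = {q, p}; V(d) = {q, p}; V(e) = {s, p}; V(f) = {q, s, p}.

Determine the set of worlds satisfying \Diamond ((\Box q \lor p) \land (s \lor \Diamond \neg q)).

b, c, e, f

Let φ = \Diamond ((\Box q \lor p) \land (s \lor \Diamond \neg q)). Evaluate φ at each world:
  a (successors {b}): φ is false.
  b (successors {c, e}): φ is true.
  c (successors {c, e}): φ is true.
  d (successors ∅): φ is false.
  e (successors {c}): φ is true.
  f (successors {c}): φ is true.
For instance, at b:
  At b: \Diamond ((\Box q \lor p) \land (s \lor \Diamond \neg q)) requires (\Box q \lor p) \land (s \lor \Diamond \neg q) at some successor in {c, e}.
    (\Box q \lor p) \land (s \lor \Diamond \neg q) holds at c, so \Diamond ((\Box q \lor p) \land (s \lor \Diamond \neg q)) is true at b.
      At c: \Box q \lor p is true, s \lor \Diamond \neg q is true, so (\Box q \lor p) \land (s \lor \Diamond \neg q) is true.
Satisfying worlds: {b, c, e, f}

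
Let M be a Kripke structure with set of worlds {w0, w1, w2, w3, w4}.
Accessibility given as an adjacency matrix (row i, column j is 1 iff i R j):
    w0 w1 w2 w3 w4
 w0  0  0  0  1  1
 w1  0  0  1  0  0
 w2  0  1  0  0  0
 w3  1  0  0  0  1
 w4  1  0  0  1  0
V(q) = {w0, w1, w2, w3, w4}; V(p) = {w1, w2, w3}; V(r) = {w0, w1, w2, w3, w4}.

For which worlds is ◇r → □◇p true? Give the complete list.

Recall that □ψ holds at a world iff ψ holds at every accessible world, and ◇ψ holds iff ψ holds at some accessible world.
Let φ = ◇r → □◇p. Evaluate φ at each world:
  w0 (successors {w3, w4}): φ is false.
  w1 (successors {w2}): φ is true.
  w2 (successors {w1}): φ is true.
  w3 (successors {w0, w4}): φ is true.
  w4 (successors {w0, w3}): φ is false.
For instance, at w4:
  At w4: ◇r is true, □◇p is false, so ◇r → □◇p is false.
    At w4: ◇r requires r at some successor in {w0, w3}.
      r holds at w0, so ◇r is true at w4.
    At w4: □◇p requires ◇p at every successor {w0, w3}.
      ◇p fails at w3, so □◇p is false at w4.
Satisfying worlds: {w1, w2, w3}

w1, w2, w3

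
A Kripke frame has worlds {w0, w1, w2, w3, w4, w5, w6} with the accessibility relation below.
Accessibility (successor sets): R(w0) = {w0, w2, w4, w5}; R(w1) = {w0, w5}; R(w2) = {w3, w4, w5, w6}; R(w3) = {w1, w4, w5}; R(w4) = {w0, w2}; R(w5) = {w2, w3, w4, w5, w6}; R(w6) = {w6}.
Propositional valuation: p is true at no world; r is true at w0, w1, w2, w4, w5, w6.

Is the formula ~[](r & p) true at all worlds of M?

Yes

Let φ = ~[](r & p). Evaluate φ at each world:
  w0 (successors {w0, w2, w4, w5}): φ is true.
  w1 (successors {w0, w5}): φ is true.
  w2 (successors {w3, w4, w5, w6}): φ is true.
  w3 (successors {w1, w4, w5}): φ is true.
  w4 (successors {w0, w2}): φ is true.
  w5 (successors {w2, w3, w4, w5, w6}): φ is true.
  w6 (successors {w6}): φ is true.
For instance, at w1:
  At w1: [](r & p) is false, so ~[](r & p) is true.
    At w1: [](r & p) requires r & p at every successor {w0, w5}.
      r & p fails at w0, so [](r & p) is false at w1.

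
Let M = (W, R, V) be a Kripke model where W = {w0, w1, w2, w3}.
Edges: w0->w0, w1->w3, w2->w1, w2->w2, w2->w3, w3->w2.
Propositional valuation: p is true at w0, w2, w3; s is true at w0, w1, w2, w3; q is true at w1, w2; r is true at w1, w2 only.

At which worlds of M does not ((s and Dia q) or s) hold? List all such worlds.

none

Let φ = not ((s and Dia q) or s). Evaluate φ at each world:
  w0 (successors {w0}): φ is false.
  w1 (successors {w3}): φ is false.
  w2 (successors {w1, w2, w3}): φ is false.
  w3 (successors {w2}): φ is false.
For instance, at w3:
  At w3: (s and Dia q) or s is true, so not ((s and Dia q) or s) is false.
    At w3: s and Dia q is true, s is true, so (s and Dia q) or s is true.
      At w3: s is true, Dia q is true, so s and Dia q is true.
Satisfying worlds: none.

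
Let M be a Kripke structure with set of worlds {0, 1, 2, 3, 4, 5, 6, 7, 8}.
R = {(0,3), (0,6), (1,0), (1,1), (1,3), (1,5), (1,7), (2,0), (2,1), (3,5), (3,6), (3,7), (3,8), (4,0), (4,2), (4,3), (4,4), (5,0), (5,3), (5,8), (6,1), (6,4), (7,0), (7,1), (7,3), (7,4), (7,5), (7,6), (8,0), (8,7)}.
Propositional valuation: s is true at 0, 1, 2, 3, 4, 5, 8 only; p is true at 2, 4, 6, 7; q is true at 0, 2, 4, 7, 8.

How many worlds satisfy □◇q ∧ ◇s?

3

Recall that □ψ holds at a world iff ψ holds at every accessible world, and ◇ψ holds iff ψ holds at some accessible world.
Let φ = □◇q ∧ ◇s. Evaluate φ at each world:
  0 (successors {3, 6}): φ is true.
  1 (successors {0, 1, 3, 5, 7}): φ is false.
  2 (successors {0, 1}): φ is false.
  3 (successors {5, 6, 7, 8}): φ is true.
  4 (successors {0, 2, 3, 4}): φ is false.
  5 (successors {0, 3, 8}): φ is false.
  6 (successors {1, 4}): φ is true.
  7 (successors {0, 1, 3, 4, 5, 6}): φ is false.
  8 (successors {0, 7}): φ is false.
For instance, at 1:
  At 1: □◇q is false, ◇s is true, so □◇q ∧ ◇s is false.
    At 1: □◇q requires ◇q at every successor {0, 1, 3, 5, 7}.
      ◇q fails at 0, so □◇q is false at 1.
    At 1: ◇s requires s at some successor in {0, 1, 3, 5, 7}.
      s holds at 0, so ◇s is true at 1.
Satisfying worlds: {0, 3, 6}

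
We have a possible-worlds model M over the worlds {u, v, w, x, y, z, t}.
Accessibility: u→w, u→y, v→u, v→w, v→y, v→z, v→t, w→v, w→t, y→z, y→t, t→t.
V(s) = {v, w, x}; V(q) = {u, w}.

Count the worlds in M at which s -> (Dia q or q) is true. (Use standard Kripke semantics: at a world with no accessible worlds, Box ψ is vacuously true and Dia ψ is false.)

Let φ = s -> (Dia q or q). Evaluate φ at each world:
  u (successors {w, y}): φ is true.
  v (successors {u, w, y, z, t}): φ is true.
  w (successors {v, t}): φ is true.
  x (successors ∅): φ is false.
  y (successors {z, t}): φ is true.
  z (successors ∅): φ is true.
  t (successors {t}): φ is true.
For instance, at t:
  At t: s is false, Dia q or q is false, so s -> (Dia q or q) is true.
    At t: Dia q is false, q is false, so Dia q or q is false.
      At t: Dia q requires q at some successor in {t}.
        At t: q is false.
      So Dia q is false at t.
Satisfying worlds: {u, v, w, y, z, t}

6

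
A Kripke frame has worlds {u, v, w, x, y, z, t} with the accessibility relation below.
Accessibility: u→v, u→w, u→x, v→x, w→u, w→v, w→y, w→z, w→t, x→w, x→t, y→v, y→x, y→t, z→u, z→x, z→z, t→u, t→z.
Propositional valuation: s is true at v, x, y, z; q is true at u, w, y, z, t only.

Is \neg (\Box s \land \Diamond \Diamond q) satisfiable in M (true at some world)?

Yes

Let φ = \neg (\Box s \land \Diamond \Diamond q). Evaluate φ at each world:
  u (successors {v, w, x}): φ is true.
  v (successors {x}): φ is false.
  w (successors {u, v, y, z, t}): φ is true.
  x (successors {w, t}): φ is true.
  y (successors {v, x, t}): φ is true.
  z (successors {u, x, z}): φ is true.
  t (successors {u, z}): φ is true.
Detail at u (witness):
  At u: \Box s \land \Diamond \Diamond q is false, so \neg (\Box s \land \Diamond \Diamond q) is true.
    At u: \Box s is false, \Diamond \Diamond q is true, so \Box s \land \Diamond \Diamond q is false.
      At u: \Box s requires s at every successor {v, w, x}.
        s fails at w, so \Box s is false at u.
      At u: \Diamond \Diamond q requires \Diamond q at some successor in {v, w, x}.
        \Diamond q holds at w, so \Diamond \Diamond q is true at u.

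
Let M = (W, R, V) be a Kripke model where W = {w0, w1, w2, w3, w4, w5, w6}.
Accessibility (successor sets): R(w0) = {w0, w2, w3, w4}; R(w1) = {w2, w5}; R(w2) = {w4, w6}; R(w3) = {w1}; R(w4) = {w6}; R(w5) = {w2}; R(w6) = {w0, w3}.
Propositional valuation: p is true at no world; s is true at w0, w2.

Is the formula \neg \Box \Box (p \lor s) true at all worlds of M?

Yes

Let φ = \neg \Box \Box (p \lor s). Evaluate φ at each world:
  w0 (successors {w0, w2, w3, w4}): φ is true.
  w1 (successors {w2, w5}): φ is true.
  w2 (successors {w4, w6}): φ is true.
  w3 (successors {w1}): φ is true.
  w4 (successors {w6}): φ is true.
  w5 (successors {w2}): φ is true.
  w6 (successors {w0, w3}): φ is true.
For instance, at w6:
  At w6: \Box \Box (p \lor s) is false, so \neg \Box \Box (p \lor s) is true.
    At w6: \Box \Box (p \lor s) requires \Box (p \lor s) at every successor {w0, w3}.
      \Box (p \lor s) fails at w0, so \Box \Box (p \lor s) is false at w6.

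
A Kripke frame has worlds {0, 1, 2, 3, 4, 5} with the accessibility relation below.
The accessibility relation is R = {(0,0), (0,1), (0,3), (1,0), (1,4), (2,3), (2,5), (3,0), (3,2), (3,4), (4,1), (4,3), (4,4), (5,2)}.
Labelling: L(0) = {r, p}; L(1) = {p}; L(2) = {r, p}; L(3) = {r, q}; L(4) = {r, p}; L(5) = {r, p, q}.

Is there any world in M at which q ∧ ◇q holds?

No

Let φ = q ∧ ◇q. Evaluate φ at each world:
  0 (successors {0, 1, 3}): φ is false.
  1 (successors {0, 4}): φ is false.
  2 (successors {3, 5}): φ is false.
  3 (successors {0, 2, 4}): φ is false.
  4 (successors {1, 3, 4}): φ is false.
  5 (successors {2}): φ is false.
For instance, at 5:
  At 5: q is true, ◇q is false, so q ∧ ◇q is false.
    At 5: ◇q requires q at some successor in {2}.
      At 2: q is false.
    So ◇q is false at 5.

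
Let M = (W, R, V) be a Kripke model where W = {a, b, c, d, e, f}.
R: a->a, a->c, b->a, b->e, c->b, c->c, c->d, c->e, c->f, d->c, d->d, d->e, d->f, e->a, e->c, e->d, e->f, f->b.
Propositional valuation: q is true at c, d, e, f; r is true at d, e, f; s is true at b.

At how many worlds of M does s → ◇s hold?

Recall that ◇ψ holds at a world iff ψ holds at some accessible world.
Let φ = s → ◇s. Evaluate φ at each world:
  a (successors {a, c}): φ is true.
  b (successors {a, e}): φ is false.
  c (successors {b, c, d, e, f}): φ is true.
  d (successors {c, d, e, f}): φ is true.
  e (successors {a, c, d, f}): φ is true.
  f (successors {b}): φ is true.
For instance, at b:
  At b: s is true, ◇s is false, so s → ◇s is false.
    At b: ◇s requires s at some successor in {a, e}.
      At a: s is false.
      At e: s is false.
    So ◇s is false at b.
Satisfying worlds: {a, c, d, e, f}

5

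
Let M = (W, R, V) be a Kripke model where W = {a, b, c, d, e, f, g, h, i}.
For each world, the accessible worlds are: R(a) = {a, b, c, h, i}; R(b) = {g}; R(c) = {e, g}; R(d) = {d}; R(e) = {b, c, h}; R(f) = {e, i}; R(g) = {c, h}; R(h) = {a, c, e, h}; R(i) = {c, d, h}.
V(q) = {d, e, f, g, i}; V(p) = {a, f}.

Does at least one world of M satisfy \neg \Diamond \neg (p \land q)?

No

Let φ = \neg \Diamond \neg (p \land q). Evaluate φ at each world:
  a (successors {a, b, c, h, i}): φ is false.
  b (successors {g}): φ is false.
  c (successors {e, g}): φ is false.
  d (successors {d}): φ is false.
  e (successors {b, c, h}): φ is false.
  f (successors {e, i}): φ is false.
  g (successors {c, h}): φ is false.
  h (successors {a, c, e, h}): φ is false.
  i (successors {c, d, h}): φ is false.
For instance, at f:
  At f: \Diamond \neg (p \land q) is true, so \neg \Diamond \neg (p \land q) is false.
    At f: \Diamond \neg (p \land q) requires \neg (p \land q) at some successor in {e, i}.
      \neg (p \land q) holds at e, so \Diamond \neg (p \land q) is true at f.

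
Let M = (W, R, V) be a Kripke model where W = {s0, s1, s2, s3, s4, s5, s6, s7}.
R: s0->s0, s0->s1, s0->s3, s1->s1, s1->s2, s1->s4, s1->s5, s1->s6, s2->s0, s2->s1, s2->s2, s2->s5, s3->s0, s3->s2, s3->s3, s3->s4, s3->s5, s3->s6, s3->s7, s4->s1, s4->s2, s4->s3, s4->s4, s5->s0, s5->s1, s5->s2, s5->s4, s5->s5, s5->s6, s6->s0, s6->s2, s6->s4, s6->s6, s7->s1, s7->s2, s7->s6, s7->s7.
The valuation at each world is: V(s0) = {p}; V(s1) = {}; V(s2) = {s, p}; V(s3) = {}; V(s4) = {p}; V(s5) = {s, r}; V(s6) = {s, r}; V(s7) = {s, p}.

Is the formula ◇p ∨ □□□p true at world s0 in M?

Recall that □ψ holds at a world iff ψ holds at every accessible world, and ◇ψ holds iff ψ holds at some accessible world.
At s0: ◇p is true, □□□p is false, so ◇p ∨ □□□p is true.
  At s0: ◇p requires p at some successor in {s0, s1, s3}.
    p holds at s0, so ◇p is true at s0.
  At s0: □□□p requires □□p at every successor {s0, s1, s3}.
    □□p fails at s0, so □□□p is false at s0.
      At s0: □□p requires □p at every successor {s0, s1, s3}.
        □p fails at s0, so □□p is false at s0.

Yes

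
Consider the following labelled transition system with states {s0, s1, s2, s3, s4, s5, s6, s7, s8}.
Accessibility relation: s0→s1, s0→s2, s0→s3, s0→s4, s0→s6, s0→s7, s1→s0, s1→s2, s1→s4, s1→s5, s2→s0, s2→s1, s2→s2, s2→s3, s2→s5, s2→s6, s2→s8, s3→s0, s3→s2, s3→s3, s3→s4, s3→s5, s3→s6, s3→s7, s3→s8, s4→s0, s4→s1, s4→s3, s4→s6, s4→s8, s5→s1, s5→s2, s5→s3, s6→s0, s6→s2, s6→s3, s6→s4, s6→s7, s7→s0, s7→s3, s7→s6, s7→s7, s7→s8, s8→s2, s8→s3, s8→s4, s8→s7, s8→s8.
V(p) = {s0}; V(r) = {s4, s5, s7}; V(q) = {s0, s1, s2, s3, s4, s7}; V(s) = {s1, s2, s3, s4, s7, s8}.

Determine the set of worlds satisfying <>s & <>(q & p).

Let φ = <>s & <>(q & p). Evaluate φ at each world:
  s0 (successors {s1, s2, s3, s4, s6, s7}): φ is false.
  s1 (successors {s0, s2, s4, s5}): φ is true.
  s2 (successors {s0, s1, s2, s3, s5, s6, s8}): φ is true.
  s3 (successors {s0, s2, s3, s4, s5, s6, s7, s8}): φ is true.
  s4 (successors {s0, s1, s3, s6, s8}): φ is true.
  s5 (successors {s1, s2, s3}): φ is false.
  s6 (successors {s0, s2, s3, s4, s7}): φ is true.
  s7 (successors {s0, s3, s6, s7, s8}): φ is true.
  s8 (successors {s2, s3, s4, s7, s8}): φ is false.
For instance, at s1:
  At s1: <>s is true, <>(q & p) is true, so <>s & <>(q & p) is true.
    At s1: <>s requires s at some successor in {s0, s2, s4, s5}.
      s holds at s2, so <>s is true at s1.
    At s1: <>(q & p) requires q & p at some successor in {s0, s2, s4, s5}.
      q & p holds at s0, so <>(q & p) is true at s1.
Satisfying worlds: {s1, s2, s3, s4, s6, s7}

s1, s2, s3, s4, s6, s7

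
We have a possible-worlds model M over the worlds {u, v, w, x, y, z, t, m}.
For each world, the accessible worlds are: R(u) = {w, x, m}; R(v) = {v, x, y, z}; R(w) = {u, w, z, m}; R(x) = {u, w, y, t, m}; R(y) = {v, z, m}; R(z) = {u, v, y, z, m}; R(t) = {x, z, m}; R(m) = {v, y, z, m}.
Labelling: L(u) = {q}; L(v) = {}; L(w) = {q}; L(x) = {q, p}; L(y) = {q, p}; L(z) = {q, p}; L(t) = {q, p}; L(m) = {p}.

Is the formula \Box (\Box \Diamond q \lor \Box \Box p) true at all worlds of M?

Let φ = \Box (\Box \Diamond q \lor \Box \Box p). Evaluate φ at each world:
  u (successors {w, x, m}): φ is true.
  v (successors {v, x, y, z}): φ is true.
  w (successors {u, w, z, m}): φ is true.
  x (successors {u, w, y, t, m}): φ is true.
  y (successors {v, z, m}): φ is true.
  z (successors {u, v, y, z, m}): φ is true.
  t (successors {x, z, m}): φ is true.
  m (successors {v, y, z, m}): φ is true.
For instance, at t:
  At t: \Box (\Box \Diamond q \lor \Box \Box p) requires \Box \Diamond q \lor \Box \Box p at every successor {x, z, m}.
      At x: \Box \Diamond q is true, \Box \Box p is false, so \Box \Diamond q \lor \Box \Box p is true.
      At z: \Box \Diamond q is true, \Box \Box p is false, so \Box \Diamond q \lor \Box \Box p is true.
      At m: \Box \Diamond q is true, \Box \Box p is false, so \Box \Diamond q \lor \Box \Box p is true.
  So \Box (\Box \Diamond q \lor \Box \Box p) is true at t.

Yes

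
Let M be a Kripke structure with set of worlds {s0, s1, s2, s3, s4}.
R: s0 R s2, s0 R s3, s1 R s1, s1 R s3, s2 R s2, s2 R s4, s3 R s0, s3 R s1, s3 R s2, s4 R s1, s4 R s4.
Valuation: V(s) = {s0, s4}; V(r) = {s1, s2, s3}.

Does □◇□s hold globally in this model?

Let φ = □◇□s. Evaluate φ at each world:
  s0 (successors {s2, s3}): φ is false.
  s1 (successors {s1, s3}): φ is false.
  s2 (successors {s2, s4}): φ is false.
  s3 (successors {s0, s1, s2}): φ is false.
  s4 (successors {s1, s4}): φ is false.
Detail at s0 (counterexample):
  At s0: □◇□s requires ◇□s at every successor {s2, s3}.
    ◇□s fails at s2, so □◇□s is false at s0.
      At s2: ◇□s requires □s at some successor in {s2, s4}.
        At s2: □s is false.
        At s4: □s is false.
      So ◇□s is false at s2.

No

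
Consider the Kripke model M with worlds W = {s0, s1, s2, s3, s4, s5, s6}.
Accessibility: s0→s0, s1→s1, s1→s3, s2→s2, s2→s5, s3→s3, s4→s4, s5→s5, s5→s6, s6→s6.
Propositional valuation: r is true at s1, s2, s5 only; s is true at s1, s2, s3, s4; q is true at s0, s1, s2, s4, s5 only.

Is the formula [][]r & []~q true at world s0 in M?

At s0: [][]r is false, []~q is false, so [][]r & []~q is false.
  At s0: [][]r requires []r at every successor {s0}.
    []r fails at s0, so [][]r is false at s0.
      At s0: []r requires r at every successor {s0}.
        r fails at s0, so []r is false at s0.
  At s0: []~q requires ~q at every successor {s0}.
    ~q fails at s0, so []~q is false at s0.

No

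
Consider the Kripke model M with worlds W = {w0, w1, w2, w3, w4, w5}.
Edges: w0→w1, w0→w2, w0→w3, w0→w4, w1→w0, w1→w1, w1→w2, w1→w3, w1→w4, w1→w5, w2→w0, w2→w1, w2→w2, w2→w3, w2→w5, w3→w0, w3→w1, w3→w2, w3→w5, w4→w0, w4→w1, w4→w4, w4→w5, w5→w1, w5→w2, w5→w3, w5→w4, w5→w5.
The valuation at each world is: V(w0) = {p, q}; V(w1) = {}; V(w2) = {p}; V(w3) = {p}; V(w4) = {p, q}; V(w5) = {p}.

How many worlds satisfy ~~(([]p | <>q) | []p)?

Recall that []ψ holds at a world iff ψ holds at every accessible world, and <>ψ holds iff ψ holds at some accessible world.
Let φ = ~~(([]p | <>q) | []p). Evaluate φ at each world:
  w0 (successors {w1, w2, w3, w4}): φ is true.
  w1 (successors {w0, w1, w2, w3, w4, w5}): φ is true.
  w2 (successors {w0, w1, w2, w3, w5}): φ is true.
  w3 (successors {w0, w1, w2, w5}): φ is true.
  w4 (successors {w0, w1, w4, w5}): φ is true.
  w5 (successors {w1, w2, w3, w4, w5}): φ is true.
For instance, at w1:
  At w1: ~(([]p | <>q) | []p) is false, so ~~(([]p | <>q) | []p) is true.
    At w1: ([]p | <>q) | []p is true, so ~(([]p | <>q) | []p) is false.
      At w1: []p | <>q is true, []p is false, so ([]p | <>q) | []p is true.
Satisfying worlds: {w0, w1, w2, w3, w4, w5}

6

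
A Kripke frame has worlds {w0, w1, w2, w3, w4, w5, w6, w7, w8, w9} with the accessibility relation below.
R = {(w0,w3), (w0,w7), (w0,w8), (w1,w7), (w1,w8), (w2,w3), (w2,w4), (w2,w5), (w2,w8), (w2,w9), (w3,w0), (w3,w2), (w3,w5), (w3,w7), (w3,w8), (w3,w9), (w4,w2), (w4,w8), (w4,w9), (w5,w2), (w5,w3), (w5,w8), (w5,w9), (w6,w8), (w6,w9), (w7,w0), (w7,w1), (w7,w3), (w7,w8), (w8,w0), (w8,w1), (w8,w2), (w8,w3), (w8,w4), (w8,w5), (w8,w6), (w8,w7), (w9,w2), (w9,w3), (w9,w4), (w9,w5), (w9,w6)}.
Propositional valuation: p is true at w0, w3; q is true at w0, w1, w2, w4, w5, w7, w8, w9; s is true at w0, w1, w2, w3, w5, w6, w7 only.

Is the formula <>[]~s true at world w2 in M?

At w2: <>[]~s requires []~s at some successor in {w3, w4, w5, w8, w9}.
  At w3: []~s is false.
  At w4: []~s is false.
  At w5: []~s is false.
  At w8: []~s is false.
  At w9: []~s is false.
So <>[]~s is false at w2.

No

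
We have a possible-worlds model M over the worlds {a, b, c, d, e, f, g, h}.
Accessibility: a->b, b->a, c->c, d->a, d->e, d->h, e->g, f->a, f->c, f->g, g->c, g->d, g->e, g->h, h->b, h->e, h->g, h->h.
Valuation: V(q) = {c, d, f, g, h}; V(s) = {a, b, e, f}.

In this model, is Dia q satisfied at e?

Yes

At e: Dia q requires q at some successor in {g}.
  q holds at g, so Dia q is true at e.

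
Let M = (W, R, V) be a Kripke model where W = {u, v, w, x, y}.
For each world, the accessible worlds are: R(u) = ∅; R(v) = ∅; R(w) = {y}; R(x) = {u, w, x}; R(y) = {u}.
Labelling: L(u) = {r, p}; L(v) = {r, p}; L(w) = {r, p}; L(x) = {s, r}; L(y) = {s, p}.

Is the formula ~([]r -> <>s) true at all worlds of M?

No

Let φ = ~([]r -> <>s). Evaluate φ at each world:
  u (successors ∅): φ is true.
  v (successors ∅): φ is true.
  w (successors {y}): φ is false.
  x (successors {u, w, x}): φ is false.
  y (successors {u}): φ is true.
Detail at w (counterexample):
  At w: []r -> <>s is true, so ~([]r -> <>s) is false.
    At w: []r is false, <>s is true, so []r -> <>s is true.
      At w: []r requires r at every successor {y}.
        r fails at y, so []r is false at w.
      At w: <>s requires s at some successor in {y}.
        s holds at y, so <>s is true at w.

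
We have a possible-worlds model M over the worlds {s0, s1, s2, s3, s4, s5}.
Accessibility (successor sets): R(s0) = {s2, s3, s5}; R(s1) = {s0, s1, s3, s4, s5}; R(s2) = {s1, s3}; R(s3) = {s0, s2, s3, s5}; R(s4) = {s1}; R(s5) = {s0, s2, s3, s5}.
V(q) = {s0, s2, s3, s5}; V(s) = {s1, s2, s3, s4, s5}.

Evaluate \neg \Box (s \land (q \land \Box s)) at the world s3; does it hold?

Yes

At s3: \Box (s \land (q \land \Box s)) is false, so \neg \Box (s \land (q \land \Box s)) is true.
  At s3: \Box (s \land (q \land \Box s)) requires s \land (q \land \Box s) at every successor {s0, s2, s3, s5}.
    s \land (q \land \Box s) fails at s0, so \Box (s \land (q \land \Box s)) is false at s3.
      At s0: s is false, q \land \Box s is true, so s \land (q \land \Box s) is false.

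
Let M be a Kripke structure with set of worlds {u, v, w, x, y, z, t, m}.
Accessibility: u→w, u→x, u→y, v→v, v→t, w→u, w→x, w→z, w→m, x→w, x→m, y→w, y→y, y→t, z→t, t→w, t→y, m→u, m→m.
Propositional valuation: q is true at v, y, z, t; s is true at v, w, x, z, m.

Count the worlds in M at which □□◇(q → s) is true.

4

Recall that □ψ holds at a world iff ψ holds at every accessible world, and ◇ψ holds iff ψ holds at some accessible world.
Let φ = □□◇(q → s). Evaluate φ at each world:
  u (successors {w, x, y}): φ is false.
  v (successors {v, t}): φ is true.
  w (successors {u, x, z, m}): φ is true.
  x (successors {w, m}): φ is false.
  y (successors {w, y, t}): φ is false.
  z (successors {t}): φ is true.
  t (successors {w, y}): φ is false.
  m (successors {u, m}): φ is true.
For instance, at u:
  At u: □□◇(q → s) requires □◇(q → s) at every successor {w, x, y}.
    □◇(q → s) fails at w, so □□◇(q → s) is false at u.
      At w: □◇(q → s) requires ◇(q → s) at every successor {u, x, z, m}.
        ◇(q → s) fails at z, so □◇(q → s) is false at w.
Satisfying worlds: {v, w, z, m}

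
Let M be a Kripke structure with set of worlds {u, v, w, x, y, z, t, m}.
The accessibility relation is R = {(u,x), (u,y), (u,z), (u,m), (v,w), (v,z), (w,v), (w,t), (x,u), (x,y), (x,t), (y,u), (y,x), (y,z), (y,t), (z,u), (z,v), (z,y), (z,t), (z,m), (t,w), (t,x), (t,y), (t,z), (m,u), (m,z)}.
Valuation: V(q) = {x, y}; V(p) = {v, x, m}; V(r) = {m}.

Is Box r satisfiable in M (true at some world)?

Let φ = Box r. Evaluate φ at each world:
  u (successors {x, y, z, m}): φ is false.
  v (successors {w, z}): φ is false.
  w (successors {v, t}): φ is false.
  x (successors {u, y, t}): φ is false.
  y (successors {u, x, z, t}): φ is false.
  z (successors {u, v, y, t, m}): φ is false.
  t (successors {w, x, y, z}): φ is false.
  m (successors {u, z}): φ is false.
For instance, at u:
  At u: Box r requires r at every successor {x, y, z, m}.
    r fails at x, so Box r is false at u.

No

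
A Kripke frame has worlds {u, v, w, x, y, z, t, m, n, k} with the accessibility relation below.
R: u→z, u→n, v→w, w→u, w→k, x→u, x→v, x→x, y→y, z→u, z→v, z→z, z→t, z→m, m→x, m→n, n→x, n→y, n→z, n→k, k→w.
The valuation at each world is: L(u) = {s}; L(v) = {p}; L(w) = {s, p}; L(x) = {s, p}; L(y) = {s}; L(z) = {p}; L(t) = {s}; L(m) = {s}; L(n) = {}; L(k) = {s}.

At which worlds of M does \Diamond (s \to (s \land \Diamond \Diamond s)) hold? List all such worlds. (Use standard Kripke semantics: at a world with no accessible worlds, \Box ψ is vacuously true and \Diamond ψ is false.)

Let φ = \Diamond (s \to (s \land \Diamond \Diamond s)). Evaluate φ at each world:
  u (successors {z, n}): φ is true.
  v (successors {w}): φ is true.
  w (successors {u, k}): φ is true.
  x (successors {u, v, x}): φ is true.
  y (successors {y}): φ is true.
  z (successors {u, v, z, t, m}): φ is true.
  t (successors ∅): φ is false.
  m (successors {x, n}): φ is true.
  n (successors {x, y, z, k}): φ is true.
  k (successors {w}): φ is true.
For instance, at n:
  At n: \Diamond (s \to (s \land \Diamond \Diamond s)) requires s \to (s \land \Diamond \Diamond s) at some successor in {x, y, z, k}.
    s \to (s \land \Diamond \Diamond s) holds at x, so \Diamond (s \to (s \land \Diamond \Diamond s)) is true at n.
      At x: s is true, s \land \Diamond \Diamond s is true, so s \to (s \land \Diamond \Diamond s) is true.
Satisfying worlds: {u, v, w, x, y, z, m, n, k}

u, v, w, x, y, z, m, n, k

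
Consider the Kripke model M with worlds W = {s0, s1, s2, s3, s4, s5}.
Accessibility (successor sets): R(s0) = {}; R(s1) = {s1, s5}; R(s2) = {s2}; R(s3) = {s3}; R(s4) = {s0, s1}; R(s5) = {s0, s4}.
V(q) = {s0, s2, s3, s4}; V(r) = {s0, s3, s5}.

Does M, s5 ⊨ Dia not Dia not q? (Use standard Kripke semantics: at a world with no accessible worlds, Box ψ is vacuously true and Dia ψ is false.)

At s5: Dia not Dia not q requires not Dia not q at some successor in {s0, s4}.
  not Dia not q holds at s0, so Dia not Dia not q is true at s5.
    At s0: Dia not q is false, so not Dia not q is true.
      At s0: no accessible worlds, so Dia not q is false.

Yes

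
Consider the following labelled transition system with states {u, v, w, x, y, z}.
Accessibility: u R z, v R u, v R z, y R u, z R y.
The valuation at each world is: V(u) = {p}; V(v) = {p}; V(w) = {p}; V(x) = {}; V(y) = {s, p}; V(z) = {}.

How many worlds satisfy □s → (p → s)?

5

Let φ = □s → (p → s). Evaluate φ at each world:
  u (successors {z}): φ is true.
  v (successors {u, z}): φ is true.
  w (successors ∅): φ is false.
  x (successors ∅): φ is true.
  y (successors {u}): φ is true.
  z (successors {y}): φ is true.
For instance, at z:
  At z: □s is true, p → s is true, so □s → (p → s) is true.
    At z: □s requires s at every successor {y}.
      At y: s is true.
    So □s is true at z.
Satisfying worlds: {u, v, x, y, z}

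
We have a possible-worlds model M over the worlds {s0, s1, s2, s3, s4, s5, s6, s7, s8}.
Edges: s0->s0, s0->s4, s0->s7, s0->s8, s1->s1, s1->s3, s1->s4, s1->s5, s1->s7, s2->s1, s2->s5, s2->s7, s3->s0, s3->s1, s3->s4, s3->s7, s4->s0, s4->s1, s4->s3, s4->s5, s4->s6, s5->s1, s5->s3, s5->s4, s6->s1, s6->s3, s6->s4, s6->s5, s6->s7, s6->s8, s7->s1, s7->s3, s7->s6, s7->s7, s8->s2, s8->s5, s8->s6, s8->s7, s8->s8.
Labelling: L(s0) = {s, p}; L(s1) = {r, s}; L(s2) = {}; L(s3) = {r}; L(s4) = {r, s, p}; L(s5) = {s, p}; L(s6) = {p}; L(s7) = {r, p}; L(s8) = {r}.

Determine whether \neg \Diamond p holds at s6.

No

Recall that \Diamond ψ holds at a world iff ψ holds at some accessible world.
At s6: \Diamond p is true, so \neg \Diamond p is false.
  At s6: \Diamond p requires p at some successor in {s1, s3, s4, s5, s7, s8}.
    p holds at s4, so \Diamond p is true at s6.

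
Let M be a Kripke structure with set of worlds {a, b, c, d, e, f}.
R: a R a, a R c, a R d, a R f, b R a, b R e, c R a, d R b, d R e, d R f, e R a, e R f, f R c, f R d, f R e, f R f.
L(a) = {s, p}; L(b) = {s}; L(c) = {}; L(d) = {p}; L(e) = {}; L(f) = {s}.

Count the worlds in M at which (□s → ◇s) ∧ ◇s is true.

6

Let φ = (□s → ◇s) ∧ ◇s. Evaluate φ at each world:
  a (successors {a, c, d, f}): φ is true.
  b (successors {a, e}): φ is true.
  c (successors {a}): φ is true.
  d (successors {b, e, f}): φ is true.
  e (successors {a, f}): φ is true.
  f (successors {c, d, e, f}): φ is true.
For instance, at d:
  At d: □s → ◇s is true, ◇s is true, so (□s → ◇s) ∧ ◇s is true.
    At d: □s is false, ◇s is true, so □s → ◇s is true.
      At d: □s requires s at every successor {b, e, f}.
        s fails at e, so □s is false at d.
      At d: ◇s requires s at some successor in {b, e, f}.
        s holds at b, so ◇s is true at d.
    At d: ◇s requires s at some successor in {b, e, f}.
      s holds at b, so ◇s is true at d.
Satisfying worlds: {a, b, c, d, e, f}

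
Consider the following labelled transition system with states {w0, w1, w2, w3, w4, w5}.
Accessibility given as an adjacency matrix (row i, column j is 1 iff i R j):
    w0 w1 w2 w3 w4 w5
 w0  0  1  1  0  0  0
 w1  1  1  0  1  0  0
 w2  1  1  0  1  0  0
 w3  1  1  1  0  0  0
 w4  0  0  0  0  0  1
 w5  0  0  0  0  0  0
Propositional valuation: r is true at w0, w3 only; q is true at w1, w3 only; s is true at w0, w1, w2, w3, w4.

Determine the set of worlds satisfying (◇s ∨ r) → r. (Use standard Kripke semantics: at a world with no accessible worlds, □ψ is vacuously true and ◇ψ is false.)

Let φ = (◇s ∨ r) → r. Evaluate φ at each world:
  w0 (successors {w1, w2}): φ is true.
  w1 (successors {w0, w1, w3}): φ is false.
  w2 (successors {w0, w1, w3}): φ is false.
  w3 (successors {w0, w1, w2}): φ is true.
  w4 (successors {w5}): φ is true.
  w5 (successors ∅): φ is true.
For instance, at w0:
  At w0: ◇s ∨ r is true, r is true, so (◇s ∨ r) → r is true.
    At w0: ◇s is true, r is true, so ◇s ∨ r is true.
      At w0: ◇s requires s at some successor in {w1, w2}.
        s holds at w1, so ◇s is true at w0.
Satisfying worlds: {w0, w3, w4, w5}

w0, w3, w4, w5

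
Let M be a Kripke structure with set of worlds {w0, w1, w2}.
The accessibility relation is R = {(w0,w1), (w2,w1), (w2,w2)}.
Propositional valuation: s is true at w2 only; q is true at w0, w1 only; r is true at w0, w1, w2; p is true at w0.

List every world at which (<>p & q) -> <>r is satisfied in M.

w0, w1, w2

Let φ = (<>p & q) -> <>r. Evaluate φ at each world:
  w0 (successors {w1}): φ is true.
  w1 (successors ∅): φ is true.
  w2 (successors {w1, w2}): φ is true.
For instance, at w0:
  At w0: <>p & q is false, <>r is true, so (<>p & q) -> <>r is true.
    At w0: <>p is false, q is true, so <>p & q is false.
      At w0: <>p requires p at some successor in {w1}.
        At w1: p is false.
      So <>p is false at w0.
    At w0: <>r requires r at some successor in {w1}.
      r holds at w1, so <>r is true at w0.
Satisfying worlds: {w0, w1, w2}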